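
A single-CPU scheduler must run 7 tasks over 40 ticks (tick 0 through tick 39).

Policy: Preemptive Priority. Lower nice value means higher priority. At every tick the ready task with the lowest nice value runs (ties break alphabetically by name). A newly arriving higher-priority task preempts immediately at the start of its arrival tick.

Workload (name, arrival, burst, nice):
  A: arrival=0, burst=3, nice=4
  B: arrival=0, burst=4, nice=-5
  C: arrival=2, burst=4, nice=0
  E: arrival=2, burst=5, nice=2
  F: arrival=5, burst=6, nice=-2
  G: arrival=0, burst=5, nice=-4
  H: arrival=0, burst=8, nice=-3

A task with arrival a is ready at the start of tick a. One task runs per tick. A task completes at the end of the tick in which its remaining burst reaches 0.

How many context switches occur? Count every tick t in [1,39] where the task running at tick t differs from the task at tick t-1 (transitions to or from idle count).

t=0: ready={A,B,G,H} → run B
t=1: ready={A,B,G,H} → run B
t=2: ready={A,B,C,E,G,H} → run B
t=3: ready={A,B,C,E,G,H} → run B
t=4: ready={A,C,E,G,H} → run G
t=5: ready={A,C,E,F,G,H} → run G
t=6: ready={A,C,E,F,G,H} → run G
t=7: ready={A,C,E,F,G,H} → run G
t=8: ready={A,C,E,F,G,H} → run G
t=9: ready={A,C,E,F,H} → run H
t=10: ready={A,C,E,F,H} → run H
t=11: ready={A,C,E,F,H} → run H
t=12: ready={A,C,E,F,H} → run H
t=13: ready={A,C,E,F,H} → run H
t=14: ready={A,C,E,F,H} → run H
t=15: ready={A,C,E,F,H} → run H
t=16: ready={A,C,E,F,H} → run H
t=17: ready={A,C,E,F} → run F
t=18: ready={A,C,E,F} → run F
t=19: ready={A,C,E,F} → run F
t=20: ready={A,C,E,F} → run F
t=21: ready={A,C,E,F} → run F
t=22: ready={A,C,E,F} → run F
t=23: ready={A,C,E} → run C
t=24: ready={A,C,E} → run C
t=25: ready={A,C,E} → run C
t=26: ready={A,C,E} → run C
t=27: ready={A,E} → run E
t=28: ready={A,E} → run E
t=29: ready={A,E} → run E
t=30: ready={A,E} → run E
t=31: ready={A,E} → run E
t=32: ready={A} → run A
t=33: ready={A} → run A
t=34: ready={A} → run A
t=35: (idle)
t=36: (idle)
t=37: (idle)
t=38: (idle)
t=39: (idle)

context switches = 7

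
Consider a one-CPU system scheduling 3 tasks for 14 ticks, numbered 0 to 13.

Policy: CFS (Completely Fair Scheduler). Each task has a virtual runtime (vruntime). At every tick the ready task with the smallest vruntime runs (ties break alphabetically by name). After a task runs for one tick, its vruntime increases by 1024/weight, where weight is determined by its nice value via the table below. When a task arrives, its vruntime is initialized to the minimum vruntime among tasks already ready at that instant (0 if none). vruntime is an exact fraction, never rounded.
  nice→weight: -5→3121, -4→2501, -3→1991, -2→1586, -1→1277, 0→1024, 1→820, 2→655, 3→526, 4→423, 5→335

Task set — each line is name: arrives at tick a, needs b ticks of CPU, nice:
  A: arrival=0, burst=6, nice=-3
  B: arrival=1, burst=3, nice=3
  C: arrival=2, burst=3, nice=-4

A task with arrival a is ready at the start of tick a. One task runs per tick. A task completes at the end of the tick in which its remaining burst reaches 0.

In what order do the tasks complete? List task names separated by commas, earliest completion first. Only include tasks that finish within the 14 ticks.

t=0: vr[A=0] → run A
t=1: vr[A=1024/1991 B=1024/1991] → run A
t=2: vr[A=2048/1991 B=1024/1991 C=1024/1991] → run B
t=3: vr[A=2048/1991 B=1288704/523633 C=1024/1991] → run C
t=4: vr[A=2048/1991 B=1288704/523633 C=4599808/4979491] → run C
t=5: vr[A=2048/1991 B=1288704/523633 C=6638592/4979491] → run A
t=6: vr[A=3072/1991 B=1288704/523633 C=6638592/4979491] → run C
t=7: vr[A=3072/1991 B=1288704/523633] → run A
t=8: vr[A=4096/1991 B=1288704/523633] → run A
t=9: vr[A=5120/1991 B=1288704/523633] → run B
t=10: vr[A=5120/1991 B=2308096/523633] → run A
t=11: vr[B=2308096/523633] → run B
t=12: (idle)
t=13: (idle)

completion order = C, A, B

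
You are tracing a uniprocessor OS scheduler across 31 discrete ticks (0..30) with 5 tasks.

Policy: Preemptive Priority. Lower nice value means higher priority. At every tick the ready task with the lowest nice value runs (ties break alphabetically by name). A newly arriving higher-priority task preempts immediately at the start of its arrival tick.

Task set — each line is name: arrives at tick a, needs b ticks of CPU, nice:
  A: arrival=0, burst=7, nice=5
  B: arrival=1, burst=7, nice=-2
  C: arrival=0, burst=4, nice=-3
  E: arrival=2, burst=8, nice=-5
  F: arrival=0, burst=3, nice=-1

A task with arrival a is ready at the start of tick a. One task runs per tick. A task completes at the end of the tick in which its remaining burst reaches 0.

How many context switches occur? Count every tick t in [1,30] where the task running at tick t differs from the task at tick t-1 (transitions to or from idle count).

context switches = 6

t=0: ready={A,C,F} → run C
t=1: ready={A,B,C,F} → run C
t=2: ready={A,B,C,E,F} → run E
t=3: ready={A,B,C,E,F} → run E
t=4: ready={A,B,C,E,F} → run E
t=5: ready={A,B,C,E,F} → run E
t=6: ready={A,B,C,E,F} → run E
t=7: ready={A,B,C,E,F} → run E
t=8: ready={A,B,C,E,F} → run E
t=9: ready={A,B,C,E,F} → run E
t=10: ready={A,B,C,F} → run C
t=11: ready={A,B,C,F} → run C
t=12: ready={A,B,F} → run B
t=13: ready={A,B,F} → run B
t=14: ready={A,B,F} → run B
t=15: ready={A,B,F} → run B
t=16: ready={A,B,F} → run B
t=17: ready={A,B,F} → run B
t=18: ready={A,B,F} → run B
t=19: ready={A,F} → run F
t=20: ready={A,F} → run F
t=21: ready={A,F} → run F
t=22: ready={A} → run A
t=23: ready={A} → run A
t=24: ready={A} → run A
t=25: ready={A} → run A
t=26: ready={A} → run A
t=27: ready={A} → run A
t=28: ready={A} → run A
t=29: (idle)
t=30: (idle)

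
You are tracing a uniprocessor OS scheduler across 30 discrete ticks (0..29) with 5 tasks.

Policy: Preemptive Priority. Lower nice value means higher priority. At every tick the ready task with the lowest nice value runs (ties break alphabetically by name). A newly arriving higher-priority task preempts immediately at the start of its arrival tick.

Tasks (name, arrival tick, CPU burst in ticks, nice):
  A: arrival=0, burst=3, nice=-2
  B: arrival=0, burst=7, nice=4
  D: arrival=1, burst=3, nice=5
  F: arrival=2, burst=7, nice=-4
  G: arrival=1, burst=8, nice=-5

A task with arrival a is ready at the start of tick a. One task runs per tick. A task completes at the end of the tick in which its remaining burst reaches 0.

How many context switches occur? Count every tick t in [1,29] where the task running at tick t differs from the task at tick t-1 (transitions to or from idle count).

t=0: ready={A,B} → run A
t=1: ready={A,B,D,G} → run G
t=2: ready={A,B,D,F,G} → run G
t=3: ready={A,B,D,F,G} → run G
t=4: ready={A,B,D,F,G} → run G
t=5: ready={A,B,D,F,G} → run G
t=6: ready={A,B,D,F,G} → run G
t=7: ready={A,B,D,F,G} → run G
t=8: ready={A,B,D,F,G} → run G
t=9: ready={A,B,D,F} → run F
t=10: ready={A,B,D,F} → run F
t=11: ready={A,B,D,F} → run F
t=12: ready={A,B,D,F} → run F
t=13: ready={A,B,D,F} → run F
t=14: ready={A,B,D,F} → run F
t=15: ready={A,B,D,F} → run F
t=16: ready={A,B,D} → run A
t=17: ready={A,B,D} → run A
t=18: ready={B,D} → run B
t=19: ready={B,D} → run B
t=20: ready={B,D} → run B
t=21: ready={B,D} → run B
t=22: ready={B,D} → run B
t=23: ready={B,D} → run B
t=24: ready={B,D} → run B
t=25: ready={D} → run D
t=26: ready={D} → run D
t=27: ready={D} → run D
t=28: (idle)
t=29: (idle)

context switches = 6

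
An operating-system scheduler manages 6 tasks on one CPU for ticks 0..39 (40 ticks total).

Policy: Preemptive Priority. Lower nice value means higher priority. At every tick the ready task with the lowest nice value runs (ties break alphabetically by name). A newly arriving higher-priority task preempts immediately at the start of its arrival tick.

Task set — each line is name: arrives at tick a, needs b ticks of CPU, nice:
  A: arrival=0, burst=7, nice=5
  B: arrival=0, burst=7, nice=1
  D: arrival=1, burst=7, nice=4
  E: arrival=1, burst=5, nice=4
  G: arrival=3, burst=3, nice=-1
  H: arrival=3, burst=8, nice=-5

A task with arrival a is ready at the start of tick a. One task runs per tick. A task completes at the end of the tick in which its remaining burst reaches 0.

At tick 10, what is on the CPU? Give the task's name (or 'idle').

running at tick 10 = H

t=0: ready={A,B} → run B
t=1: ready={A,B,D,E} → run B
t=2: ready={A,B,D,E} → run B
t=3: ready={A,B,D,E,G,H} → run H
t=4: ready={A,B,D,E,G,H} → run H
t=5: ready={A,B,D,E,G,H} → run H
t=6: ready={A,B,D,E,G,H} → run H
t=7: ready={A,B,D,E,G,H} → run H
t=8: ready={A,B,D,E,G,H} → run H
t=9: ready={A,B,D,E,G,H} → run H
t=10: ready={A,B,D,E,G,H} → run H
t=11: ready={A,B,D,E,G} → run G
t=12: ready={A,B,D,E,G} → run G
t=13: ready={A,B,D,E,G} → run G
t=14: ready={A,B,D,E} → run B
t=15: ready={A,B,D,E} → run B
t=16: ready={A,B,D,E} → run B
t=17: ready={A,B,D,E} → run B
t=18: ready={A,D,E} → run D
t=19: ready={A,D,E} → run D
t=20: ready={A,D,E} → run D
t=21: ready={A,D,E} → run D
t=22: ready={A,D,E} → run D
t=23: ready={A,D,E} → run D
t=24: ready={A,D,E} → run D
t=25: ready={A,E} → run E
t=26: ready={A,E} → run E
t=27: ready={A,E} → run E
t=28: ready={A,E} → run E
t=29: ready={A,E} → run E
t=30: ready={A} → run A
t=31: ready={A} → run A
t=32: ready={A} → run A
t=33: ready={A} → run A
t=34: ready={A} → run A
t=35: ready={A} → run A
t=36: ready={A} → run A
t=37: (idle)
t=38: (idle)
t=39: (idle)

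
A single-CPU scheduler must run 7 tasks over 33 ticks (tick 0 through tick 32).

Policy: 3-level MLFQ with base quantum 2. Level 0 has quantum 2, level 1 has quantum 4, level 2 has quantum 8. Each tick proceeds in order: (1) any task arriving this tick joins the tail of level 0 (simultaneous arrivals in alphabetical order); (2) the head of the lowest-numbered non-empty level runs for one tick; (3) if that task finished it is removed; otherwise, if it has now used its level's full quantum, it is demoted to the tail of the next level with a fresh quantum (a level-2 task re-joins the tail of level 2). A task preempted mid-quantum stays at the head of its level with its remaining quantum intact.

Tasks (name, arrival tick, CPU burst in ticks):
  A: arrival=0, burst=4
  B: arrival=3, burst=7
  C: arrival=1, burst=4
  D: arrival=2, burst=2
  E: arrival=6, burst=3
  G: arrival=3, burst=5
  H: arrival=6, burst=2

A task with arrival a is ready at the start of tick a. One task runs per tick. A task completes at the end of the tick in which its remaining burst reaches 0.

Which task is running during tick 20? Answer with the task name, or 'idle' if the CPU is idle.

running at tick 20 = B

t=0: L0/L1/L2 = A/-/- → run A
t=1: L0/L1/L2 = AC/-/- → run A
t=2: L0/L1/L2 = CD/A/- → run C
t=3: L0/L1/L2 = CDBG/A/- → run C
t=4: L0/L1/L2 = DBG/AC/- → run D
t=5: L0/L1/L2 = DBG/AC/- → run D
t=6: L0/L1/L2 = BGEH/AC/- → run B
t=7: L0/L1/L2 = BGEH/AC/- → run B
t=8: L0/L1/L2 = GEH/ACB/- → run G
t=9: L0/L1/L2 = GEH/ACB/- → run G
t=10: L0/L1/L2 = EH/ACBG/- → run E
t=11: L0/L1/L2 = EH/ACBG/- → run E
t=12: L0/L1/L2 = H/ACBGE/- → run H
t=13: L0/L1/L2 = H/ACBGE/- → run H
t=14: L0/L1/L2 = -/ACBGE/- → run A
t=15: L0/L1/L2 = -/ACBGE/- → run A
t=16: L0/L1/L2 = -/CBGE/- → run C
t=17: L0/L1/L2 = -/CBGE/- → run C
t=18: L0/L1/L2 = -/BGE/- → run B
t=19: L0/L1/L2 = -/BGE/- → run B
t=20: L0/L1/L2 = -/BGE/- → run B
t=21: L0/L1/L2 = -/BGE/- → run B
t=22: L0/L1/L2 = -/GE/B → run G
t=23: L0/L1/L2 = -/GE/B → run G
t=24: L0/L1/L2 = -/GE/B → run G
t=25: L0/L1/L2 = -/E/B → run E
t=26: L0/L1/L2 = -/-/B → run B
t=27: (idle)
t=28: (idle)
t=29: (idle)
t=30: (idle)
t=31: (idle)
t=32: (idle)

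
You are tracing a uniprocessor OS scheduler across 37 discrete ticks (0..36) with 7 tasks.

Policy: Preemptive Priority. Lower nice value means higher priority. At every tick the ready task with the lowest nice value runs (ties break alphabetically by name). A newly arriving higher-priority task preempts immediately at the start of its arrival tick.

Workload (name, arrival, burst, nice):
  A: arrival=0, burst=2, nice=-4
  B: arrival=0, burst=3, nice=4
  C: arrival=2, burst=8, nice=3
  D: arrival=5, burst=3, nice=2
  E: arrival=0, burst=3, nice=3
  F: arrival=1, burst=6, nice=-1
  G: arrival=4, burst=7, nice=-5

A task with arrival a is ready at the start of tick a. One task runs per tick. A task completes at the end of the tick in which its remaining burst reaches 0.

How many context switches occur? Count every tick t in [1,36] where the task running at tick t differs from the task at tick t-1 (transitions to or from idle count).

t=0: ready={A,B,E} → run A
t=1: ready={A,B,E,F} → run A
t=2: ready={B,C,E,F} → run F
t=3: ready={B,C,E,F} → run F
t=4: ready={B,C,E,F,G} → run G
t=5: ready={B,C,D,E,F,G} → run G
t=6: ready={B,C,D,E,F,G} → run G
t=7: ready={B,C,D,E,F,G} → run G
t=8: ready={B,C,D,E,F,G} → run G
t=9: ready={B,C,D,E,F,G} → run G
t=10: ready={B,C,D,E,F,G} → run G
t=11: ready={B,C,D,E,F} → run F
t=12: ready={B,C,D,E,F} → run F
t=13: ready={B,C,D,E,F} → run F
t=14: ready={B,C,D,E,F} → run F
t=15: ready={B,C,D,E} → run D
t=16: ready={B,C,D,E} → run D
t=17: ready={B,C,D,E} → run D
t=18: ready={B,C,E} → run C
t=19: ready={B,C,E} → run C
t=20: ready={B,C,E} → run C
t=21: ready={B,C,E} → run C
t=22: ready={B,C,E} → run C
t=23: ready={B,C,E} → run C
t=24: ready={B,C,E} → run C
t=25: ready={B,C,E} → run C
t=26: ready={B,E} → run E
t=27: ready={B,E} → run E
t=28: ready={B,E} → run E
t=29: ready={B} → run B
t=30: ready={B} → run B
t=31: ready={B} → run B
t=32: (idle)
t=33: (idle)
t=34: (idle)
t=35: (idle)
t=36: (idle)

context switches = 8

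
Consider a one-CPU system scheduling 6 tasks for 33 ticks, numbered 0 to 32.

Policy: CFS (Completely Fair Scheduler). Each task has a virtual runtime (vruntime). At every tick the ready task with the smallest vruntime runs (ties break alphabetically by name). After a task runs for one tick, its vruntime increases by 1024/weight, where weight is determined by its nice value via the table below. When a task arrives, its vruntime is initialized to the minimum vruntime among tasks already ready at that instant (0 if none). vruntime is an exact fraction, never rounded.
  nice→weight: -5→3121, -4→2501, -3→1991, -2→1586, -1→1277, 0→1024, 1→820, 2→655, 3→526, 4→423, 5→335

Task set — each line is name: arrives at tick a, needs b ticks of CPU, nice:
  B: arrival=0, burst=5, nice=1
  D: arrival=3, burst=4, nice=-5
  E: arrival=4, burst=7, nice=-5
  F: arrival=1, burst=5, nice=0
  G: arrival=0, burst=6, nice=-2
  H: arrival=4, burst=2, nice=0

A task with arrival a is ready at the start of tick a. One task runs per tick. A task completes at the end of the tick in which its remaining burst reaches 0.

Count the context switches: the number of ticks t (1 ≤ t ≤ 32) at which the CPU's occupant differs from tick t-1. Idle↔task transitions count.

context switches = 29

t=0: vr[B=0 G=0] → run B
t=1: vr[B=256/205 F=0 G=0] → run F
t=2: vr[B=256/205 F=1 G=0] → run G
t=3: vr[B=256/205 D=512/793 F=1 G=512/793] → run D
t=4: vr[B=256/205 D=2409984/2474953 E=512/793 F=1 G=512/793 H=512/793] → run E
t=5: vr[B=256/205 D=2409984/2474953 E=2409984/2474953 F=1 G=512/793 H=512/793] → run G
t=6: vr[B=256/205 D=2409984/2474953 E=2409984/2474953 F=1 G=1024/793 H=512/793] → run H
t=7: vr[B=256/205 D=2409984/2474953 E=2409984/2474953 F=1 G=1024/793 H=1305/793] → run D
t=8: vr[B=256/205 D=3222016/2474953 E=2409984/2474953 F=1 G=1024/793 H=1305/793] → run E
t=9: vr[B=256/205 D=3222016/2474953 E=3222016/2474953 F=1 G=1024/793 H=1305/793] → run F
t=10: vr[B=256/205 D=3222016/2474953 E=3222016/2474953 F=2 G=1024/793 H=1305/793] → run B
t=11: vr[B=512/205 D=3222016/2474953 E=3222016/2474953 F=2 G=1024/793 H=1305/793] → run G
t=12: vr[B=512/205 D=3222016/2474953 E=3222016/2474953 F=2 G=1536/793 H=1305/793] → run D
t=13: vr[B=512/205 D=4034048/2474953 E=3222016/2474953 F=2 G=1536/793 H=1305/793] → run E
t=14: vr[B=512/205 D=4034048/2474953 E=4034048/2474953 F=2 G=1536/793 H=1305/793] → run D
t=15: vr[B=512/205 E=4034048/2474953 F=2 G=1536/793 H=1305/793] → run E
t=16: vr[B=512/205 E=4846080/2474953 F=2 G=1536/793 H=1305/793] → run H
t=17: vr[B=512/205 E=4846080/2474953 F=2 G=1536/793] → run G
t=18: vr[B=512/205 E=4846080/2474953 F=2 G=2048/793] → run E
t=19: vr[B=512/205 E=5658112/2474953 F=2 G=2048/793] → run F
t=20: vr[B=512/205 E=5658112/2474953 F=3 G=2048/793] → run E
t=21: vr[B=512/205 E=6470144/2474953 F=3 G=2048/793] → run B
t=22: vr[B=768/205 E=6470144/2474953 F=3 G=2048/793] → run G
t=23: vr[B=768/205 E=6470144/2474953 F=3 G=2560/793] → run E
t=24: vr[B=768/205 F=3 G=2560/793] → run F
t=25: vr[B=768/205 F=4 G=2560/793] → run G
t=26: vr[B=768/205 F=4] → run B
t=27: vr[B=1024/205 F=4] → run F
t=28: vr[B=1024/205] → run B
t=29: (idle)
t=30: (idle)
t=31: (idle)
t=32: (idle)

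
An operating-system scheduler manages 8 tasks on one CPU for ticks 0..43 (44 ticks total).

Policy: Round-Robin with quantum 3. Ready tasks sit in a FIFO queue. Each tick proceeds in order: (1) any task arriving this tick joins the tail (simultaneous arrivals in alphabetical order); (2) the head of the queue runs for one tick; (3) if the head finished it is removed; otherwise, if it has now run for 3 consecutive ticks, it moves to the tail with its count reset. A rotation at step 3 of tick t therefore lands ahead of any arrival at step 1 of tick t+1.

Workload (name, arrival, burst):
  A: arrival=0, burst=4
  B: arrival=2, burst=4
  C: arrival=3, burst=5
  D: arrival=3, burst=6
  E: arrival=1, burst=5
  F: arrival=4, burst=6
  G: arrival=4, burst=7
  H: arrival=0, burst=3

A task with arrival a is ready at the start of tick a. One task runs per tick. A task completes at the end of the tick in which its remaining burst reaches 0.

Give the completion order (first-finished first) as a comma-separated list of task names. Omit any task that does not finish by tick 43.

t=0: queue=[A,H] q_used=0 → run A
t=1: queue=[A,H,E] q_used=1 → run A
t=2: queue=[A,H,E,B] q_used=2 → run A
t=3: queue=[H,E,B,A,C,D] q_used=0 → run H
t=4: queue=[H,E,B,A,C,D,F,G] q_used=1 → run H
t=5: queue=[H,E,B,A,C,D,F,G] q_used=2 → run H
t=6: queue=[E,B,A,C,D,F,G] q_used=0 → run E
t=7: queue=[E,B,A,C,D,F,G] q_used=1 → run E
t=8: queue=[E,B,A,C,D,F,G] q_used=2 → run E
t=9: queue=[B,A,C,D,F,G,E] q_used=0 → run B
t=10: queue=[B,A,C,D,F,G,E] q_used=1 → run B
t=11: queue=[B,A,C,D,F,G,E] q_used=2 → run B
t=12: queue=[A,C,D,F,G,E,B] q_used=0 → run A
t=13: queue=[C,D,F,G,E,B] q_used=0 → run C
t=14: queue=[C,D,F,G,E,B] q_used=1 → run C
t=15: queue=[C,D,F,G,E,B] q_used=2 → run C
t=16: queue=[D,F,G,E,B,C] q_used=0 → run D
t=17: queue=[D,F,G,E,B,C] q_used=1 → run D
t=18: queue=[D,F,G,E,B,C] q_used=2 → run D
t=19: queue=[F,G,E,B,C,D] q_used=0 → run F
t=20: queue=[F,G,E,B,C,D] q_used=1 → run F
t=21: queue=[F,G,E,B,C,D] q_used=2 → run F
t=22: queue=[G,E,B,C,D,F] q_used=0 → run G
t=23: queue=[G,E,B,C,D,F] q_used=1 → run G
t=24: queue=[G,E,B,C,D,F] q_used=2 → run G
t=25: queue=[E,B,C,D,F,G] q_used=0 → run E
t=26: queue=[E,B,C,D,F,G] q_used=1 → run E
t=27: queue=[B,C,D,F,G] q_used=0 → run B
t=28: queue=[C,D,F,G] q_used=0 → run C
t=29: queue=[C,D,F,G] q_used=1 → run C
t=30: queue=[D,F,G] q_used=0 → run D
t=31: queue=[D,F,G] q_used=1 → run D
t=32: queue=[D,F,G] q_used=2 → run D
t=33: queue=[F,G] q_used=0 → run F
t=34: queue=[F,G] q_used=1 → run F
t=35: queue=[F,G] q_used=2 → run F
t=36: queue=[G] q_used=0 → run G
t=37: queue=[G] q_used=1 → run G
t=38: queue=[G] q_used=2 → run G
t=39: queue=[G] q_used=0 → run G
t=40: (idle)
t=41: (idle)
t=42: (idle)
t=43: (idle)

completion order = H, A, E, B, C, D, F, G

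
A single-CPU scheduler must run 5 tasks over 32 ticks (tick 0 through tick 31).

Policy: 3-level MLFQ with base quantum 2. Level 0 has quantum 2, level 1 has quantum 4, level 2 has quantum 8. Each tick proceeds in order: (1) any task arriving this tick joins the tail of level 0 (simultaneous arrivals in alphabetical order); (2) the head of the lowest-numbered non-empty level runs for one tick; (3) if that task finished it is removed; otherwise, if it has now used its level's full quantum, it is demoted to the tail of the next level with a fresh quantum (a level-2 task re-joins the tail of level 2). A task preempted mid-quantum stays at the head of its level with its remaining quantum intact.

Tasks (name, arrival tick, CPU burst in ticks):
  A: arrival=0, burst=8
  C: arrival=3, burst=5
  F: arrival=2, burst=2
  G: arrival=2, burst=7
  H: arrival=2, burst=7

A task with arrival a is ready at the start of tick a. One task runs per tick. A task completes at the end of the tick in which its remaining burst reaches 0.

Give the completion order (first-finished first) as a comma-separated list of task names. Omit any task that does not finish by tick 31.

completion order = F, C, A, G, H

t=0: L0/L1/L2 = A/-/- → run A
t=1: L0/L1/L2 = A/-/- → run A
t=2: L0/L1/L2 = FGH/A/- → run F
t=3: L0/L1/L2 = FGHC/A/- → run F
t=4: L0/L1/L2 = GHC/A/- → run G
t=5: L0/L1/L2 = GHC/A/- → run G
t=6: L0/L1/L2 = HC/AG/- → run H
t=7: L0/L1/L2 = HC/AG/- → run H
t=8: L0/L1/L2 = C/AGH/- → run C
t=9: L0/L1/L2 = C/AGH/- → run C
t=10: L0/L1/L2 = -/AGHC/- → run A
t=11: L0/L1/L2 = -/AGHC/- → run A
t=12: L0/L1/L2 = -/AGHC/- → run A
t=13: L0/L1/L2 = -/AGHC/- → run A
t=14: L0/L1/L2 = -/GHC/A → run G
t=15: L0/L1/L2 = -/GHC/A → run G
t=16: L0/L1/L2 = -/GHC/A → run G
t=17: L0/L1/L2 = -/GHC/A → run G
t=18: L0/L1/L2 = -/HC/AG → run H
t=19: L0/L1/L2 = -/HC/AG → run H
t=20: L0/L1/L2 = -/HC/AG → run H
t=21: L0/L1/L2 = -/HC/AG → run H
t=22: L0/L1/L2 = -/C/AGH → run C
t=23: L0/L1/L2 = -/C/AGH → run C
t=24: L0/L1/L2 = -/C/AGH → run C
t=25: L0/L1/L2 = -/-/AGH → run A
t=26: L0/L1/L2 = -/-/AGH → run A
t=27: L0/L1/L2 = -/-/GH → run G
t=28: L0/L1/L2 = -/-/H → run H
t=29: (idle)
t=30: (idle)
t=31: (idle)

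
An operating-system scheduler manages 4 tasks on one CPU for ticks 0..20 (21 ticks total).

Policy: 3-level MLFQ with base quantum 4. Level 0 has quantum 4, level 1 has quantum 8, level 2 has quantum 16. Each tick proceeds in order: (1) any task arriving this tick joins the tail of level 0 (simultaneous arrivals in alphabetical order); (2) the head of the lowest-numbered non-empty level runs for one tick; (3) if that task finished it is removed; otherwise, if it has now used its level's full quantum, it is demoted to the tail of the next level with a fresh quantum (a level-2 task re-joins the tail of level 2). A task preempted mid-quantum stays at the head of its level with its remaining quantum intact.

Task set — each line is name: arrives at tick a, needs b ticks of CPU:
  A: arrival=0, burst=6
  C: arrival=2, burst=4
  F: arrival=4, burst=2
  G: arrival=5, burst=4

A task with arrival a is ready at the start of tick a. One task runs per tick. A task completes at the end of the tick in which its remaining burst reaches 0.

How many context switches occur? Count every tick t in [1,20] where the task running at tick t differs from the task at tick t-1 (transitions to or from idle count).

context switches = 5

t=0: L0/L1/L2 = A/-/- → run A
t=1: L0/L1/L2 = A/-/- → run A
t=2: L0/L1/L2 = AC/-/- → run A
t=3: L0/L1/L2 = AC/-/- → run A
t=4: L0/L1/L2 = CF/A/- → run C
t=5: L0/L1/L2 = CFG/A/- → run C
t=6: L0/L1/L2 = CFG/A/- → run C
t=7: L0/L1/L2 = CFG/A/- → run C
t=8: L0/L1/L2 = FG/A/- → run F
t=9: L0/L1/L2 = FG/A/- → run F
t=10: L0/L1/L2 = G/A/- → run G
t=11: L0/L1/L2 = G/A/- → run G
t=12: L0/L1/L2 = G/A/- → run G
t=13: L0/L1/L2 = G/A/- → run G
t=14: L0/L1/L2 = -/A/- → run A
t=15: L0/L1/L2 = -/A/- → run A
t=16: (idle)
t=17: (idle)
t=18: (idle)
t=19: (idle)
t=20: (idle)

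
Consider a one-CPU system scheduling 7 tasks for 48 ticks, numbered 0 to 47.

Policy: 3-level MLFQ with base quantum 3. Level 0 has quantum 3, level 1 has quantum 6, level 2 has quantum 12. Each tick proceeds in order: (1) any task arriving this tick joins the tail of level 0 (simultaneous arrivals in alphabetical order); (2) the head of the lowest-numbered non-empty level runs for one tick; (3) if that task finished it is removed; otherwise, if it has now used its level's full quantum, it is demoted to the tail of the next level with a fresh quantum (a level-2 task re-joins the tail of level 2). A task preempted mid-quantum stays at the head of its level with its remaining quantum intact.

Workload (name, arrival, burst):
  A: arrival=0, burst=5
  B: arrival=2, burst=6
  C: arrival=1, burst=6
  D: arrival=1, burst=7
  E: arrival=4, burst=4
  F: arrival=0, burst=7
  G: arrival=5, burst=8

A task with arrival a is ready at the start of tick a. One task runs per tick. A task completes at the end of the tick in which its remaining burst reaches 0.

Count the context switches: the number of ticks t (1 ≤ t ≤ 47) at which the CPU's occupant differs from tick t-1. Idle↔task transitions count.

context switches = 14

t=0: L0/L1/L2 = AF/-/- → run A
t=1: L0/L1/L2 = AFCD/-/- → run A
t=2: L0/L1/L2 = AFCDB/-/- → run A
t=3: L0/L1/L2 = FCDB/A/- → run F
t=4: L0/L1/L2 = FCDBE/A/- → run F
t=5: L0/L1/L2 = FCDBEG/A/- → run F
t=6: L0/L1/L2 = CDBEG/AF/- → run C
t=7: L0/L1/L2 = CDBEG/AF/- → run C
t=8: L0/L1/L2 = CDBEG/AF/- → run C
t=9: L0/L1/L2 = DBEG/AFC/- → run D
t=10: L0/L1/L2 = DBEG/AFC/- → run D
t=11: L0/L1/L2 = DBEG/AFC/- → run D
t=12: L0/L1/L2 = BEG/AFCD/- → run B
t=13: L0/L1/L2 = BEG/AFCD/- → run B
t=14: L0/L1/L2 = BEG/AFCD/- → run B
t=15: L0/L1/L2 = EG/AFCDB/- → run E
t=16: L0/L1/L2 = EG/AFCDB/- → run E
t=17: L0/L1/L2 = EG/AFCDB/- → run E
t=18: L0/L1/L2 = G/AFCDBE/- → run G
t=19: L0/L1/L2 = G/AFCDBE/- → run G
t=20: L0/L1/L2 = G/AFCDBE/- → run G
t=21: L0/L1/L2 = -/AFCDBEG/- → run A
t=22: L0/L1/L2 = -/AFCDBEG/- → run A
t=23: L0/L1/L2 = -/FCDBEG/- → run F
t=24: L0/L1/L2 = -/FCDBEG/- → run F
t=25: L0/L1/L2 = -/FCDBEG/- → run F
t=26: L0/L1/L2 = -/FCDBEG/- → run F
t=27: L0/L1/L2 = -/CDBEG/- → run C
t=28: L0/L1/L2 = -/CDBEG/- → run C
t=29: L0/L1/L2 = -/CDBEG/- → run C
t=30: L0/L1/L2 = -/DBEG/- → run D
t=31: L0/L1/L2 = -/DBEG/- → run D
t=32: L0/L1/L2 = -/DBEG/- → run D
t=33: L0/L1/L2 = -/DBEG/- → run D
t=34: L0/L1/L2 = -/BEG/- → run B
t=35: L0/L1/L2 = -/BEG/- → run B
t=36: L0/L1/L2 = -/BEG/- → run B
t=37: L0/L1/L2 = -/EG/- → run E
t=38: L0/L1/L2 = -/G/- → run G
t=39: L0/L1/L2 = -/G/- → run G
t=40: L0/L1/L2 = -/G/- → run G
t=41: L0/L1/L2 = -/G/- → run G
t=42: L0/L1/L2 = -/G/- → run G
t=43: (idle)
t=44: (idle)
t=45: (idle)
t=46: (idle)
t=47: (idle)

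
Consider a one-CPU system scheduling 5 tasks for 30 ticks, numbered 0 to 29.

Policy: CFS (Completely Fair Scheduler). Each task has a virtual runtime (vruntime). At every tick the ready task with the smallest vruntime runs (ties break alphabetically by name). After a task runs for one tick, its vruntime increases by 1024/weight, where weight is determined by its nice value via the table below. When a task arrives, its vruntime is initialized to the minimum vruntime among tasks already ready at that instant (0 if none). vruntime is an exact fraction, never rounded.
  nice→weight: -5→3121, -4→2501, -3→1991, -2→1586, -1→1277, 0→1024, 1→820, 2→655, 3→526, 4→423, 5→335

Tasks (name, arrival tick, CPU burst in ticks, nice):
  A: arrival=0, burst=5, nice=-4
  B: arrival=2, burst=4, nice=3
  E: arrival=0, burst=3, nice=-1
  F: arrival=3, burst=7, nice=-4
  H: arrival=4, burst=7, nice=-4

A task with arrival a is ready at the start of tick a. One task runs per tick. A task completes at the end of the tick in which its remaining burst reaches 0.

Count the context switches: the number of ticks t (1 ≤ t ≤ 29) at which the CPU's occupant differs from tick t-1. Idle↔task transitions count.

t=0: vr[A=0 E=0] → run A
t=1: vr[A=1024/2501 E=0] → run E
t=2: vr[A=1024/2501 B=1024/2501 E=1024/1277] → run A
t=3: vr[A=2048/2501 B=1024/2501 E=1024/1277 F=1024/2501] → run B
t=4: vr[A=2048/2501 B=1549824/657763 E=1024/1277 F=1024/2501 H=1024/2501] → run F
t=5: vr[A=2048/2501 B=1549824/657763 E=1024/1277 F=2048/2501 H=1024/2501] → run H
t=6: vr[A=2048/2501 B=1549824/657763 E=1024/1277 F=2048/2501 H=2048/2501] → run E
t=7: vr[A=2048/2501 B=1549824/657763 E=2048/1277 F=2048/2501 H=2048/2501] → run A
t=8: vr[A=3072/2501 B=1549824/657763 E=2048/1277 F=2048/2501 H=2048/2501] → run F
t=9: vr[A=3072/2501 B=1549824/657763 E=2048/1277 F=3072/2501 H=2048/2501] → run H
t=10: vr[A=3072/2501 B=1549824/657763 E=2048/1277 F=3072/2501 H=3072/2501] → run A
t=11: vr[A=4096/2501 B=1549824/657763 E=2048/1277 F=3072/2501 H=3072/2501] → run F
t=12: vr[A=4096/2501 B=1549824/657763 E=2048/1277 F=4096/2501 H=3072/2501] → run H
t=13: vr[A=4096/2501 B=1549824/657763 E=2048/1277 F=4096/2501 H=4096/2501] → run E
t=14: vr[A=4096/2501 B=1549824/657763 F=4096/2501 H=4096/2501] → run A
t=15: vr[B=1549824/657763 F=4096/2501 H=4096/2501] → run F
t=16: vr[B=1549824/657763 F=5120/2501 H=4096/2501] → run H
t=17: vr[B=1549824/657763 F=5120/2501 H=5120/2501] → run F
t=18: vr[B=1549824/657763 F=6144/2501 H=5120/2501] → run H
t=19: vr[B=1549824/657763 F=6144/2501 H=6144/2501] → run B
t=20: vr[B=2830336/657763 F=6144/2501 H=6144/2501] → run F
t=21: vr[B=2830336/657763 F=7168/2501 H=6144/2501] → run H
t=22: vr[B=2830336/657763 F=7168/2501 H=7168/2501] → run F
t=23: vr[B=2830336/657763 H=7168/2501] → run H
t=24: vr[B=2830336/657763] → run B
t=25: vr[B=4110848/657763] → run B
t=26: (idle)
t=27: (idle)
t=28: (idle)
t=29: (idle)

context switches = 25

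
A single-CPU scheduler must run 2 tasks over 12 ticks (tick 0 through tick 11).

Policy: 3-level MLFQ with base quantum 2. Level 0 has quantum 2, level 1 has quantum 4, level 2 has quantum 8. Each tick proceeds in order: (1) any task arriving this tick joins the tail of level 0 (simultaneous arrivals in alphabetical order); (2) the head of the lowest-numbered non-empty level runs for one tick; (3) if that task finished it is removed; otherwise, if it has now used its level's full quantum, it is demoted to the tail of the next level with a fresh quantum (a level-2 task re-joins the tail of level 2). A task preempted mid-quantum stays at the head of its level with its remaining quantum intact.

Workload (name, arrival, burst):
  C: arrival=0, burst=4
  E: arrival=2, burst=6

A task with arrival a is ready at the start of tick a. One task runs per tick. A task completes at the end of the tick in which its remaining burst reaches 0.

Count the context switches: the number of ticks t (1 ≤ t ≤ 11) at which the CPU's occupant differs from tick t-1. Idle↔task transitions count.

context switches = 4

t=0: L0/L1/L2 = C/-/- → run C
t=1: L0/L1/L2 = C/-/- → run C
t=2: L0/L1/L2 = E/C/- → run E
t=3: L0/L1/L2 = E/C/- → run E
t=4: L0/L1/L2 = -/CE/- → run C
t=5: L0/L1/L2 = -/CE/- → run C
t=6: L0/L1/L2 = -/E/- → run E
t=7: L0/L1/L2 = -/E/- → run E
t=8: L0/L1/L2 = -/E/- → run E
t=9: L0/L1/L2 = -/E/- → run E
t=10: (idle)
t=11: (idle)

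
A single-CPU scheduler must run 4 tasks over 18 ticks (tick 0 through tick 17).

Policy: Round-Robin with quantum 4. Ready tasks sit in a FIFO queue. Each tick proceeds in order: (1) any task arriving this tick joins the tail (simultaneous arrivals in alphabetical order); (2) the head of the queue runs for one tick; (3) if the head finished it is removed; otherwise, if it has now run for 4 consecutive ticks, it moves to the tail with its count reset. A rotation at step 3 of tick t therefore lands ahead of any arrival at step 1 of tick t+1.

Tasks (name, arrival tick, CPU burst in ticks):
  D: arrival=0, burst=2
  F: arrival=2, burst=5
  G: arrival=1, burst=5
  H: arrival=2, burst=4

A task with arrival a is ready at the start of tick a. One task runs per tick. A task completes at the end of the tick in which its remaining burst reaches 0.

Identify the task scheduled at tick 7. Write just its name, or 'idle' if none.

t=0: queue=[D] q_used=0 → run D
t=1: queue=[D,G] q_used=1 → run D
t=2: queue=[G,F,H] q_used=0 → run G
t=3: queue=[G,F,H] q_used=1 → run G
t=4: queue=[G,F,H] q_used=2 → run G
t=5: queue=[G,F,H] q_used=3 → run G
t=6: queue=[F,H,G] q_used=0 → run F
t=7: queue=[F,H,G] q_used=1 → run F
t=8: queue=[F,H,G] q_used=2 → run F
t=9: queue=[F,H,G] q_used=3 → run F
t=10: queue=[H,G,F] q_used=0 → run H
t=11: queue=[H,G,F] q_used=1 → run H
t=12: queue=[H,G,F] q_used=2 → run H
t=13: queue=[H,G,F] q_used=3 → run H
t=14: queue=[G,F] q_used=0 → run G
t=15: queue=[F] q_used=0 → run F
t=16: (idle)
t=17: (idle)

running at tick 7 = F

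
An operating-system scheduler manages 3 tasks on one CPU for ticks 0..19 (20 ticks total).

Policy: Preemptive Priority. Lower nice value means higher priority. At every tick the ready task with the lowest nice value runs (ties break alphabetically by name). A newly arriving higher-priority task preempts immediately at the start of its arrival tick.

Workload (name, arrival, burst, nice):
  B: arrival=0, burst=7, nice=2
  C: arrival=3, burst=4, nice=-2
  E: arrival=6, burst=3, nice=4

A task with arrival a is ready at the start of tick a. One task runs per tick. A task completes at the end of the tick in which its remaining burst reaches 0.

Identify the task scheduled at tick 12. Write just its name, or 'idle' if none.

t=0: ready={B} → run B
t=1: ready={B} → run B
t=2: ready={B} → run B
t=3: ready={B,C} → run C
t=4: ready={B,C} → run C
t=5: ready={B,C} → run C
t=6: ready={B,C,E} → run C
t=7: ready={B,E} → run B
t=8: ready={B,E} → run B
t=9: ready={B,E} → run B
t=10: ready={B,E} → run B
t=11: ready={E} → run E
t=12: ready={E} → run E
t=13: ready={E} → run E
t=14: (idle)
t=15: (idle)
t=16: (idle)
t=17: (idle)
t=18: (idle)
t=19: (idle)

running at tick 12 = E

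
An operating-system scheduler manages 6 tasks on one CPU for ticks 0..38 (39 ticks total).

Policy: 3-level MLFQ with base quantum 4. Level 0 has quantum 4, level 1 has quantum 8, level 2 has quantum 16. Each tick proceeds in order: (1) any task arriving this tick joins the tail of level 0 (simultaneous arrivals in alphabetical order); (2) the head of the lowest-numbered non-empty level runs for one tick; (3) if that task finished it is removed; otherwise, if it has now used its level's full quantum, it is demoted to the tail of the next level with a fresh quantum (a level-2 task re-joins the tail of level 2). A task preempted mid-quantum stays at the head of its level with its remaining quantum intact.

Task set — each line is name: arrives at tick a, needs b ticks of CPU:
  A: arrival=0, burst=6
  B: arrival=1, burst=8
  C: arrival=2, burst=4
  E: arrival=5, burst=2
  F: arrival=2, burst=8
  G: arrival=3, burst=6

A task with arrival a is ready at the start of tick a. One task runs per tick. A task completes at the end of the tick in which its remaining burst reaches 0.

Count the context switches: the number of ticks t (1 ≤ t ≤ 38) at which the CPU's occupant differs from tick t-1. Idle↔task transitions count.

context switches = 10

t=0: L0/L1/L2 = A/-/- → run A
t=1: L0/L1/L2 = AB/-/- → run A
t=2: L0/L1/L2 = ABCF/-/- → run A
t=3: L0/L1/L2 = ABCFG/-/- → run A
t=4: L0/L1/L2 = BCFG/A/- → run B
t=5: L0/L1/L2 = BCFGE/A/- → run B
t=6: L0/L1/L2 = BCFGE/A/- → run B
t=7: L0/L1/L2 = BCFGE/A/- → run B
t=8: L0/L1/L2 = CFGE/AB/- → run C
t=9: L0/L1/L2 = CFGE/AB/- → run C
t=10: L0/L1/L2 = CFGE/AB/- → run C
t=11: L0/L1/L2 = CFGE/AB/- → run C
t=12: L0/L1/L2 = FGE/AB/- → run F
t=13: L0/L1/L2 = FGE/AB/- → run F
t=14: L0/L1/L2 = FGE/AB/- → run F
t=15: L0/L1/L2 = FGE/AB/- → run F
t=16: L0/L1/L2 = GE/ABF/- → run G
t=17: L0/L1/L2 = GE/ABF/- → run G
t=18: L0/L1/L2 = GE/ABF/- → run G
t=19: L0/L1/L2 = GE/ABF/- → run G
t=20: L0/L1/L2 = E/ABFG/- → run E
t=21: L0/L1/L2 = E/ABFG/- → run E
t=22: L0/L1/L2 = -/ABFG/- → run A
t=23: L0/L1/L2 = -/ABFG/- → run A
t=24: L0/L1/L2 = -/BFG/- → run B
t=25: L0/L1/L2 = -/BFG/- → run B
t=26: L0/L1/L2 = -/BFG/- → run B
t=27: L0/L1/L2 = -/BFG/- → run B
t=28: L0/L1/L2 = -/FG/- → run F
t=29: L0/L1/L2 = -/FG/- → run F
t=30: L0/L1/L2 = -/FG/- → run F
t=31: L0/L1/L2 = -/FG/- → run F
t=32: L0/L1/L2 = -/G/- → run G
t=33: L0/L1/L2 = -/G/- → run G
t=34: (idle)
t=35: (idle)
t=36: (idle)
t=37: (idle)
t=38: (idle)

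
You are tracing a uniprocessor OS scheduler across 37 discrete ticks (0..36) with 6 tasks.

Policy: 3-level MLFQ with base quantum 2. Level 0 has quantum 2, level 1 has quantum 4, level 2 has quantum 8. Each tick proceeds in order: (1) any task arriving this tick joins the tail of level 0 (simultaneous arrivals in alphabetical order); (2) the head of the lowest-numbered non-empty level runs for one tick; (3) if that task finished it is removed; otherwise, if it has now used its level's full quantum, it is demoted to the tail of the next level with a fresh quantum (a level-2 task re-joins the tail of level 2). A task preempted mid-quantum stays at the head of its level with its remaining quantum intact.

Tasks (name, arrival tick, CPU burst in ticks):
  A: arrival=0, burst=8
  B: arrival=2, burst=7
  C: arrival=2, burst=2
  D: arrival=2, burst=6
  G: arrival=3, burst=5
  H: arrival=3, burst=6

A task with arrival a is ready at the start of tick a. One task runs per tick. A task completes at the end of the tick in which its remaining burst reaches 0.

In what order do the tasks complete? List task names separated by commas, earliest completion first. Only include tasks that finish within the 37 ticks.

t=0: L0/L1/L2 = A/-/- → run A
t=1: L0/L1/L2 = A/-/- → run A
t=2: L0/L1/L2 = BCD/A/- → run B
t=3: L0/L1/L2 = BCDGH/A/- → run B
t=4: L0/L1/L2 = CDGH/AB/- → run C
t=5: L0/L1/L2 = CDGH/AB/- → run C
t=6: L0/L1/L2 = DGH/AB/- → run D
t=7: L0/L1/L2 = DGH/AB/- → run D
t=8: L0/L1/L2 = GH/ABD/- → run G
t=9: L0/L1/L2 = GH/ABD/- → run G
t=10: L0/L1/L2 = H/ABDG/- → run H
t=11: L0/L1/L2 = H/ABDG/- → run H
t=12: L0/L1/L2 = -/ABDGH/- → run A
t=13: L0/L1/L2 = -/ABDGH/- → run A
t=14: L0/L1/L2 = -/ABDGH/- → run A
t=15: L0/L1/L2 = -/ABDGH/- → run A
t=16: L0/L1/L2 = -/BDGH/A → run B
t=17: L0/L1/L2 = -/BDGH/A → run B
t=18: L0/L1/L2 = -/BDGH/A → run B
t=19: L0/L1/L2 = -/BDGH/A → run B
t=20: L0/L1/L2 = -/DGH/AB → run D
t=21: L0/L1/L2 = -/DGH/AB → run D
t=22: L0/L1/L2 = -/DGH/AB → run D
t=23: L0/L1/L2 = -/DGH/AB → run D
t=24: L0/L1/L2 = -/GH/AB → run G
t=25: L0/L1/L2 = -/GH/AB → run G
t=26: L0/L1/L2 = -/GH/AB → run G
t=27: L0/L1/L2 = -/H/AB → run H
t=28: L0/L1/L2 = -/H/AB → run H
t=29: L0/L1/L2 = -/H/AB → run H
t=30: L0/L1/L2 = -/H/AB → run H
t=31: L0/L1/L2 = -/-/AB → run A
t=32: L0/L1/L2 = -/-/AB → run A
t=33: L0/L1/L2 = -/-/B → run B
t=34: (idle)
t=35: (idle)
t=36: (idle)

completion order = C, D, G, H, A, B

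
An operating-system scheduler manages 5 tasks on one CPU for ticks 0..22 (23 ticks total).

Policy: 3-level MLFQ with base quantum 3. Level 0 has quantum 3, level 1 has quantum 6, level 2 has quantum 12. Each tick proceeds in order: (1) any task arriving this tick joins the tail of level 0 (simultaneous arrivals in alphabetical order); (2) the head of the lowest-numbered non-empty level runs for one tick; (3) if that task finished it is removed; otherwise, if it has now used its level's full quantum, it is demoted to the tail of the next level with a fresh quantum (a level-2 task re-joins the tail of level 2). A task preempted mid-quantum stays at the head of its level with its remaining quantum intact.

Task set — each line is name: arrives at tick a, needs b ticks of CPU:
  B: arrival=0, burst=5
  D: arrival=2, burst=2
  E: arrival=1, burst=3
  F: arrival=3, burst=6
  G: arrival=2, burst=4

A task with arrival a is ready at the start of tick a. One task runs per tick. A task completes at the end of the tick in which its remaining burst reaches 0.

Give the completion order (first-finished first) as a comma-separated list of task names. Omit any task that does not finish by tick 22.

completion order = E, D, B, G, F

t=0: L0/L1/L2 = B/-/- → run B
t=1: L0/L1/L2 = BE/-/- → run B
t=2: L0/L1/L2 = BEDG/-/- → run B
t=3: L0/L1/L2 = EDGF/B/- → run E
t=4: L0/L1/L2 = EDGF/B/- → run E
t=5: L0/L1/L2 = EDGF/B/- → run E
t=6: L0/L1/L2 = DGF/B/- → run D
t=7: L0/L1/L2 = DGF/B/- → run D
t=8: L0/L1/L2 = GF/B/- → run G
t=9: L0/L1/L2 = GF/B/- → run G
t=10: L0/L1/L2 = GF/B/- → run G
t=11: L0/L1/L2 = F/BG/- → run F
t=12: L0/L1/L2 = F/BG/- → run F
t=13: L0/L1/L2 = F/BG/- → run F
t=14: L0/L1/L2 = -/BGF/- → run B
t=15: L0/L1/L2 = -/BGF/- → run B
t=16: L0/L1/L2 = -/GF/- → run G
t=17: L0/L1/L2 = -/F/- → run F
t=18: L0/L1/L2 = -/F/- → run F
t=19: L0/L1/L2 = -/F/- → run F
t=20: (idle)
t=21: (idle)
t=22: (idle)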